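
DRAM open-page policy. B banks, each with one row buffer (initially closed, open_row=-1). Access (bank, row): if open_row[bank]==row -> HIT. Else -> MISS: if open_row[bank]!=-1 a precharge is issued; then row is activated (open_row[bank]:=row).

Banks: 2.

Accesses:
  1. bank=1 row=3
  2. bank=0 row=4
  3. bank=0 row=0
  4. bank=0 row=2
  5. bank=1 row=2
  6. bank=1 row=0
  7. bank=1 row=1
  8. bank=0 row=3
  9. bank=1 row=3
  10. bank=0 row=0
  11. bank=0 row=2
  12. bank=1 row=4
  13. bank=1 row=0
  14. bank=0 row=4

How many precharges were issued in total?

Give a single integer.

Answer: 12

Derivation:
Acc 1: bank1 row3 -> MISS (open row3); precharges=0
Acc 2: bank0 row4 -> MISS (open row4); precharges=0
Acc 3: bank0 row0 -> MISS (open row0); precharges=1
Acc 4: bank0 row2 -> MISS (open row2); precharges=2
Acc 5: bank1 row2 -> MISS (open row2); precharges=3
Acc 6: bank1 row0 -> MISS (open row0); precharges=4
Acc 7: bank1 row1 -> MISS (open row1); precharges=5
Acc 8: bank0 row3 -> MISS (open row3); precharges=6
Acc 9: bank1 row3 -> MISS (open row3); precharges=7
Acc 10: bank0 row0 -> MISS (open row0); precharges=8
Acc 11: bank0 row2 -> MISS (open row2); precharges=9
Acc 12: bank1 row4 -> MISS (open row4); precharges=10
Acc 13: bank1 row0 -> MISS (open row0); precharges=11
Acc 14: bank0 row4 -> MISS (open row4); precharges=12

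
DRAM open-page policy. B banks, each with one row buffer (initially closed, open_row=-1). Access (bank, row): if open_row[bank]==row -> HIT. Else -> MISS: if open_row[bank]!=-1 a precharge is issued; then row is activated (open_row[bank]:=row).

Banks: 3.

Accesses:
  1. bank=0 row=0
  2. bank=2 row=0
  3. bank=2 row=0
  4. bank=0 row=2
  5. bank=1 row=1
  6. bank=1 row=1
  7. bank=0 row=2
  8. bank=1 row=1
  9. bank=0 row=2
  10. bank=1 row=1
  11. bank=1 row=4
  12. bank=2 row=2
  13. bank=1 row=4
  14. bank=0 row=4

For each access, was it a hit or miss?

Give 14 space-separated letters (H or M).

Answer: M M H M M H H H H H M M H M

Derivation:
Acc 1: bank0 row0 -> MISS (open row0); precharges=0
Acc 2: bank2 row0 -> MISS (open row0); precharges=0
Acc 3: bank2 row0 -> HIT
Acc 4: bank0 row2 -> MISS (open row2); precharges=1
Acc 5: bank1 row1 -> MISS (open row1); precharges=1
Acc 6: bank1 row1 -> HIT
Acc 7: bank0 row2 -> HIT
Acc 8: bank1 row1 -> HIT
Acc 9: bank0 row2 -> HIT
Acc 10: bank1 row1 -> HIT
Acc 11: bank1 row4 -> MISS (open row4); precharges=2
Acc 12: bank2 row2 -> MISS (open row2); precharges=3
Acc 13: bank1 row4 -> HIT
Acc 14: bank0 row4 -> MISS (open row4); precharges=4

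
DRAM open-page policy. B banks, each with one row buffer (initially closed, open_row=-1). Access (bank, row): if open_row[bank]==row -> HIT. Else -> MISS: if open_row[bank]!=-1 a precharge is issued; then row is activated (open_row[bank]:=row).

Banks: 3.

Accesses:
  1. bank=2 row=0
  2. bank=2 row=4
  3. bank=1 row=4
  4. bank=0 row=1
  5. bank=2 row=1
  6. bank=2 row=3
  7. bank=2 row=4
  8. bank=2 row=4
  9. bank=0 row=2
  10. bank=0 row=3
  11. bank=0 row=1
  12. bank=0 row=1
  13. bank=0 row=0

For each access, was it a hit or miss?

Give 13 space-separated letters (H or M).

Acc 1: bank2 row0 -> MISS (open row0); precharges=0
Acc 2: bank2 row4 -> MISS (open row4); precharges=1
Acc 3: bank1 row4 -> MISS (open row4); precharges=1
Acc 4: bank0 row1 -> MISS (open row1); precharges=1
Acc 5: bank2 row1 -> MISS (open row1); precharges=2
Acc 6: bank2 row3 -> MISS (open row3); precharges=3
Acc 7: bank2 row4 -> MISS (open row4); precharges=4
Acc 8: bank2 row4 -> HIT
Acc 9: bank0 row2 -> MISS (open row2); precharges=5
Acc 10: bank0 row3 -> MISS (open row3); precharges=6
Acc 11: bank0 row1 -> MISS (open row1); precharges=7
Acc 12: bank0 row1 -> HIT
Acc 13: bank0 row0 -> MISS (open row0); precharges=8

Answer: M M M M M M M H M M M H M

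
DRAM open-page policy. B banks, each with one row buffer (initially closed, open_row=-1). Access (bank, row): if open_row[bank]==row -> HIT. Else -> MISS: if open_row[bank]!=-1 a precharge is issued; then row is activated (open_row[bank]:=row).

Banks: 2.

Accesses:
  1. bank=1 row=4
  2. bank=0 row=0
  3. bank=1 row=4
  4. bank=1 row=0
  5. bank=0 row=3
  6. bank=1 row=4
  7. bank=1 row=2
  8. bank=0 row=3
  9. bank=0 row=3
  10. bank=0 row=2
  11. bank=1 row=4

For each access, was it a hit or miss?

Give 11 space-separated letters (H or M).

Answer: M M H M M M M H H M M

Derivation:
Acc 1: bank1 row4 -> MISS (open row4); precharges=0
Acc 2: bank0 row0 -> MISS (open row0); precharges=0
Acc 3: bank1 row4 -> HIT
Acc 4: bank1 row0 -> MISS (open row0); precharges=1
Acc 5: bank0 row3 -> MISS (open row3); precharges=2
Acc 6: bank1 row4 -> MISS (open row4); precharges=3
Acc 7: bank1 row2 -> MISS (open row2); precharges=4
Acc 8: bank0 row3 -> HIT
Acc 9: bank0 row3 -> HIT
Acc 10: bank0 row2 -> MISS (open row2); precharges=5
Acc 11: bank1 row4 -> MISS (open row4); precharges=6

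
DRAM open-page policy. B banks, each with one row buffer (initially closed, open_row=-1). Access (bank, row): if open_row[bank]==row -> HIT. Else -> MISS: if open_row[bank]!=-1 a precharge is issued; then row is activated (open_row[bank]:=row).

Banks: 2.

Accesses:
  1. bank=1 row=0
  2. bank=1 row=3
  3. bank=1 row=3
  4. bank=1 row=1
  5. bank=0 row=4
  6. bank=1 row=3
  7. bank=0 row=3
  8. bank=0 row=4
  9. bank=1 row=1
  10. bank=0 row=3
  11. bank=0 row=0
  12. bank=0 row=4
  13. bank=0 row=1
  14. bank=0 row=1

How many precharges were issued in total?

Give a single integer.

Answer: 10

Derivation:
Acc 1: bank1 row0 -> MISS (open row0); precharges=0
Acc 2: bank1 row3 -> MISS (open row3); precharges=1
Acc 3: bank1 row3 -> HIT
Acc 4: bank1 row1 -> MISS (open row1); precharges=2
Acc 5: bank0 row4 -> MISS (open row4); precharges=2
Acc 6: bank1 row3 -> MISS (open row3); precharges=3
Acc 7: bank0 row3 -> MISS (open row3); precharges=4
Acc 8: bank0 row4 -> MISS (open row4); precharges=5
Acc 9: bank1 row1 -> MISS (open row1); precharges=6
Acc 10: bank0 row3 -> MISS (open row3); precharges=7
Acc 11: bank0 row0 -> MISS (open row0); precharges=8
Acc 12: bank0 row4 -> MISS (open row4); precharges=9
Acc 13: bank0 row1 -> MISS (open row1); precharges=10
Acc 14: bank0 row1 -> HIT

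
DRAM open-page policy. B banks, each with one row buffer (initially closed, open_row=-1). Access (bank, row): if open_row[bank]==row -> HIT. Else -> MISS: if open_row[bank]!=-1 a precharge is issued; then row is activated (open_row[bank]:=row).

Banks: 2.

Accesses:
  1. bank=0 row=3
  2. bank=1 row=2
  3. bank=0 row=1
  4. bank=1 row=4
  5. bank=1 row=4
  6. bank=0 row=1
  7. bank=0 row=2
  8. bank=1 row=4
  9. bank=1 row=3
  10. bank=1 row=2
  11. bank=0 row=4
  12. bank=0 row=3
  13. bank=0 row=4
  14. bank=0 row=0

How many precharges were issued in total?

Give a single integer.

Answer: 9

Derivation:
Acc 1: bank0 row3 -> MISS (open row3); precharges=0
Acc 2: bank1 row2 -> MISS (open row2); precharges=0
Acc 3: bank0 row1 -> MISS (open row1); precharges=1
Acc 4: bank1 row4 -> MISS (open row4); precharges=2
Acc 5: bank1 row4 -> HIT
Acc 6: bank0 row1 -> HIT
Acc 7: bank0 row2 -> MISS (open row2); precharges=3
Acc 8: bank1 row4 -> HIT
Acc 9: bank1 row3 -> MISS (open row3); precharges=4
Acc 10: bank1 row2 -> MISS (open row2); precharges=5
Acc 11: bank0 row4 -> MISS (open row4); precharges=6
Acc 12: bank0 row3 -> MISS (open row3); precharges=7
Acc 13: bank0 row4 -> MISS (open row4); precharges=8
Acc 14: bank0 row0 -> MISS (open row0); precharges=9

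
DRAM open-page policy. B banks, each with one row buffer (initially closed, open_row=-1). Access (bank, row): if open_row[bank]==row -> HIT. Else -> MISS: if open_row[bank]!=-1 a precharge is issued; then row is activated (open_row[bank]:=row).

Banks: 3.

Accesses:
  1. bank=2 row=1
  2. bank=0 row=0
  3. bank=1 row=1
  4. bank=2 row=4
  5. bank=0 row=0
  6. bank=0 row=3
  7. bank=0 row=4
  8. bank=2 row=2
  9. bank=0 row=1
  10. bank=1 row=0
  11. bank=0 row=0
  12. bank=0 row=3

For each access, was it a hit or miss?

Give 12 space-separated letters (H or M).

Answer: M M M M H M M M M M M M

Derivation:
Acc 1: bank2 row1 -> MISS (open row1); precharges=0
Acc 2: bank0 row0 -> MISS (open row0); precharges=0
Acc 3: bank1 row1 -> MISS (open row1); precharges=0
Acc 4: bank2 row4 -> MISS (open row4); precharges=1
Acc 5: bank0 row0 -> HIT
Acc 6: bank0 row3 -> MISS (open row3); precharges=2
Acc 7: bank0 row4 -> MISS (open row4); precharges=3
Acc 8: bank2 row2 -> MISS (open row2); precharges=4
Acc 9: bank0 row1 -> MISS (open row1); precharges=5
Acc 10: bank1 row0 -> MISS (open row0); precharges=6
Acc 11: bank0 row0 -> MISS (open row0); precharges=7
Acc 12: bank0 row3 -> MISS (open row3); precharges=8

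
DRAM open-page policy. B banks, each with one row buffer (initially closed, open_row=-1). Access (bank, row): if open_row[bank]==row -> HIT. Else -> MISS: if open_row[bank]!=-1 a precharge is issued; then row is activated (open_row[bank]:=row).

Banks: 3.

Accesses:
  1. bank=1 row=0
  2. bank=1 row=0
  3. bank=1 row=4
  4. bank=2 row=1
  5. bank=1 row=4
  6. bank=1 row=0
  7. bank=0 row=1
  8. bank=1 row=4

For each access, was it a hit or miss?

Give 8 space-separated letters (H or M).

Acc 1: bank1 row0 -> MISS (open row0); precharges=0
Acc 2: bank1 row0 -> HIT
Acc 3: bank1 row4 -> MISS (open row4); precharges=1
Acc 4: bank2 row1 -> MISS (open row1); precharges=1
Acc 5: bank1 row4 -> HIT
Acc 6: bank1 row0 -> MISS (open row0); precharges=2
Acc 7: bank0 row1 -> MISS (open row1); precharges=2
Acc 8: bank1 row4 -> MISS (open row4); precharges=3

Answer: M H M M H M M M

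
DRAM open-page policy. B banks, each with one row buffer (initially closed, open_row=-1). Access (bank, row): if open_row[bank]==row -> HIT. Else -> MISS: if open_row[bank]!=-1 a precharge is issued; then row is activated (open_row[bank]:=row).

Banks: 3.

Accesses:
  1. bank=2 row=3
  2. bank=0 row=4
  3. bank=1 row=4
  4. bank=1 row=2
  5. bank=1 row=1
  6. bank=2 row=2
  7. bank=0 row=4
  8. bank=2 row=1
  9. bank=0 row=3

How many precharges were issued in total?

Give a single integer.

Acc 1: bank2 row3 -> MISS (open row3); precharges=0
Acc 2: bank0 row4 -> MISS (open row4); precharges=0
Acc 3: bank1 row4 -> MISS (open row4); precharges=0
Acc 4: bank1 row2 -> MISS (open row2); precharges=1
Acc 5: bank1 row1 -> MISS (open row1); precharges=2
Acc 6: bank2 row2 -> MISS (open row2); precharges=3
Acc 7: bank0 row4 -> HIT
Acc 8: bank2 row1 -> MISS (open row1); precharges=4
Acc 9: bank0 row3 -> MISS (open row3); precharges=5

Answer: 5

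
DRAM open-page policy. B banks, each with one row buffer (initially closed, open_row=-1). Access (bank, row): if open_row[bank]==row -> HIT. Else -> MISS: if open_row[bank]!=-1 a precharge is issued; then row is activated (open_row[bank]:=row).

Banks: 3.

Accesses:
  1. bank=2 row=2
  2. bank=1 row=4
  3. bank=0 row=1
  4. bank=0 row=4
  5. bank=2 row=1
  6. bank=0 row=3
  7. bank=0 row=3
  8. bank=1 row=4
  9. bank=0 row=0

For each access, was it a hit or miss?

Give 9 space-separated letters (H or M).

Acc 1: bank2 row2 -> MISS (open row2); precharges=0
Acc 2: bank1 row4 -> MISS (open row4); precharges=0
Acc 3: bank0 row1 -> MISS (open row1); precharges=0
Acc 4: bank0 row4 -> MISS (open row4); precharges=1
Acc 5: bank2 row1 -> MISS (open row1); precharges=2
Acc 6: bank0 row3 -> MISS (open row3); precharges=3
Acc 7: bank0 row3 -> HIT
Acc 8: bank1 row4 -> HIT
Acc 9: bank0 row0 -> MISS (open row0); precharges=4

Answer: M M M M M M H H M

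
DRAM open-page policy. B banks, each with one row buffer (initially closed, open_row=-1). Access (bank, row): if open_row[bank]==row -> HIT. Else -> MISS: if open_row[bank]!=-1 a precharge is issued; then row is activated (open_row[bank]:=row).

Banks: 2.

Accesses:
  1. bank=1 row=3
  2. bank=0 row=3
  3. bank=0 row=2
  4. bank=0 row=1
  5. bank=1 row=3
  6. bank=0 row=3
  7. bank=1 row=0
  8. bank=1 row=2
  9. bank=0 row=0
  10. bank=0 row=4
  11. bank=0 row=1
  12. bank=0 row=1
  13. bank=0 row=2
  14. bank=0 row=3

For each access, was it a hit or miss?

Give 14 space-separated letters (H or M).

Answer: M M M M H M M M M M M H M M

Derivation:
Acc 1: bank1 row3 -> MISS (open row3); precharges=0
Acc 2: bank0 row3 -> MISS (open row3); precharges=0
Acc 3: bank0 row2 -> MISS (open row2); precharges=1
Acc 4: bank0 row1 -> MISS (open row1); precharges=2
Acc 5: bank1 row3 -> HIT
Acc 6: bank0 row3 -> MISS (open row3); precharges=3
Acc 7: bank1 row0 -> MISS (open row0); precharges=4
Acc 8: bank1 row2 -> MISS (open row2); precharges=5
Acc 9: bank0 row0 -> MISS (open row0); precharges=6
Acc 10: bank0 row4 -> MISS (open row4); precharges=7
Acc 11: bank0 row1 -> MISS (open row1); precharges=8
Acc 12: bank0 row1 -> HIT
Acc 13: bank0 row2 -> MISS (open row2); precharges=9
Acc 14: bank0 row3 -> MISS (open row3); precharges=10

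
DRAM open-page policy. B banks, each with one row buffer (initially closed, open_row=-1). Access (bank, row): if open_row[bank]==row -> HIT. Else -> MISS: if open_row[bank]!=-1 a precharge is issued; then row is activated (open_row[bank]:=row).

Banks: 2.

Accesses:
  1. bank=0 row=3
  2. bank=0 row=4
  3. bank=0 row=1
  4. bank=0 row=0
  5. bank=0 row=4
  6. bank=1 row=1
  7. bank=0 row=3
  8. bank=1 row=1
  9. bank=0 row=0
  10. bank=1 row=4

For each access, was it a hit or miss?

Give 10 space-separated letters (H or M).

Answer: M M M M M M M H M M

Derivation:
Acc 1: bank0 row3 -> MISS (open row3); precharges=0
Acc 2: bank0 row4 -> MISS (open row4); precharges=1
Acc 3: bank0 row1 -> MISS (open row1); precharges=2
Acc 4: bank0 row0 -> MISS (open row0); precharges=3
Acc 5: bank0 row4 -> MISS (open row4); precharges=4
Acc 6: bank1 row1 -> MISS (open row1); precharges=4
Acc 7: bank0 row3 -> MISS (open row3); precharges=5
Acc 8: bank1 row1 -> HIT
Acc 9: bank0 row0 -> MISS (open row0); precharges=6
Acc 10: bank1 row4 -> MISS (open row4); precharges=7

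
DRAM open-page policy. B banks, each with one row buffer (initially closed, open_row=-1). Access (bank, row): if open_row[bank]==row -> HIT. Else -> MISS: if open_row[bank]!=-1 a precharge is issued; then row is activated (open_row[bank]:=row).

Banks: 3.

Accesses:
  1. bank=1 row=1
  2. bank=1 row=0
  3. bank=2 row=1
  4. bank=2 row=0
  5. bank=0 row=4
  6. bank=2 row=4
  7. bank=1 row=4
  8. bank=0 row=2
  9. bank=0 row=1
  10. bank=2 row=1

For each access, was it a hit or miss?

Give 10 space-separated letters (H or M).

Answer: M M M M M M M M M M

Derivation:
Acc 1: bank1 row1 -> MISS (open row1); precharges=0
Acc 2: bank1 row0 -> MISS (open row0); precharges=1
Acc 3: bank2 row1 -> MISS (open row1); precharges=1
Acc 4: bank2 row0 -> MISS (open row0); precharges=2
Acc 5: bank0 row4 -> MISS (open row4); precharges=2
Acc 6: bank2 row4 -> MISS (open row4); precharges=3
Acc 7: bank1 row4 -> MISS (open row4); precharges=4
Acc 8: bank0 row2 -> MISS (open row2); precharges=5
Acc 9: bank0 row1 -> MISS (open row1); precharges=6
Acc 10: bank2 row1 -> MISS (open row1); precharges=7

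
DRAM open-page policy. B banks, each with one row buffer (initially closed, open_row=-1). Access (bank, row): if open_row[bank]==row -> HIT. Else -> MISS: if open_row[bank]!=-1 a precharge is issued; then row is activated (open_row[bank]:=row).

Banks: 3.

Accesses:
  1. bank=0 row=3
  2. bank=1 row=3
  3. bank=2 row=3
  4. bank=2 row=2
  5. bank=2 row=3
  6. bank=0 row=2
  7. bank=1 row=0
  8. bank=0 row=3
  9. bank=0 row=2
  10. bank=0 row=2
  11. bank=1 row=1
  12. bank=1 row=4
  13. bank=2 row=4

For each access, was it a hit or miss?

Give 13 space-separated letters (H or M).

Answer: M M M M M M M M M H M M M

Derivation:
Acc 1: bank0 row3 -> MISS (open row3); precharges=0
Acc 2: bank1 row3 -> MISS (open row3); precharges=0
Acc 3: bank2 row3 -> MISS (open row3); precharges=0
Acc 4: bank2 row2 -> MISS (open row2); precharges=1
Acc 5: bank2 row3 -> MISS (open row3); precharges=2
Acc 6: bank0 row2 -> MISS (open row2); precharges=3
Acc 7: bank1 row0 -> MISS (open row0); precharges=4
Acc 8: bank0 row3 -> MISS (open row3); precharges=5
Acc 9: bank0 row2 -> MISS (open row2); precharges=6
Acc 10: bank0 row2 -> HIT
Acc 11: bank1 row1 -> MISS (open row1); precharges=7
Acc 12: bank1 row4 -> MISS (open row4); precharges=8
Acc 13: bank2 row4 -> MISS (open row4); precharges=9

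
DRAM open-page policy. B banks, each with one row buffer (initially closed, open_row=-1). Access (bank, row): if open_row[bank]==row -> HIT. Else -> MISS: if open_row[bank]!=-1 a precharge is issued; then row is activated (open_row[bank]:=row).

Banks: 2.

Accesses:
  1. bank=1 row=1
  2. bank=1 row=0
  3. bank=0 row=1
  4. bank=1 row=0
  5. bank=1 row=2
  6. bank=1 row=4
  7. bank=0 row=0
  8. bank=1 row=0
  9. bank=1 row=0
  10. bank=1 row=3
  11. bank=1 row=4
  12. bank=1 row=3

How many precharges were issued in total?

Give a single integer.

Answer: 8

Derivation:
Acc 1: bank1 row1 -> MISS (open row1); precharges=0
Acc 2: bank1 row0 -> MISS (open row0); precharges=1
Acc 3: bank0 row1 -> MISS (open row1); precharges=1
Acc 4: bank1 row0 -> HIT
Acc 5: bank1 row2 -> MISS (open row2); precharges=2
Acc 6: bank1 row4 -> MISS (open row4); precharges=3
Acc 7: bank0 row0 -> MISS (open row0); precharges=4
Acc 8: bank1 row0 -> MISS (open row0); precharges=5
Acc 9: bank1 row0 -> HIT
Acc 10: bank1 row3 -> MISS (open row3); precharges=6
Acc 11: bank1 row4 -> MISS (open row4); precharges=7
Acc 12: bank1 row3 -> MISS (open row3); precharges=8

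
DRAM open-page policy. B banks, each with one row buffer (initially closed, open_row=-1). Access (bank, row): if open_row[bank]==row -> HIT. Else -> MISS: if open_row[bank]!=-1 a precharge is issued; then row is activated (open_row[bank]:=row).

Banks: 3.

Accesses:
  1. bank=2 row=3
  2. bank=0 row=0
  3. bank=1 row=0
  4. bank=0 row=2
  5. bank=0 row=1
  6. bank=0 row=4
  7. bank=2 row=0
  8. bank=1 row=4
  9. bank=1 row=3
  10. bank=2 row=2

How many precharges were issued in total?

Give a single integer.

Acc 1: bank2 row3 -> MISS (open row3); precharges=0
Acc 2: bank0 row0 -> MISS (open row0); precharges=0
Acc 3: bank1 row0 -> MISS (open row0); precharges=0
Acc 4: bank0 row2 -> MISS (open row2); precharges=1
Acc 5: bank0 row1 -> MISS (open row1); precharges=2
Acc 6: bank0 row4 -> MISS (open row4); precharges=3
Acc 7: bank2 row0 -> MISS (open row0); precharges=4
Acc 8: bank1 row4 -> MISS (open row4); precharges=5
Acc 9: bank1 row3 -> MISS (open row3); precharges=6
Acc 10: bank2 row2 -> MISS (open row2); precharges=7

Answer: 7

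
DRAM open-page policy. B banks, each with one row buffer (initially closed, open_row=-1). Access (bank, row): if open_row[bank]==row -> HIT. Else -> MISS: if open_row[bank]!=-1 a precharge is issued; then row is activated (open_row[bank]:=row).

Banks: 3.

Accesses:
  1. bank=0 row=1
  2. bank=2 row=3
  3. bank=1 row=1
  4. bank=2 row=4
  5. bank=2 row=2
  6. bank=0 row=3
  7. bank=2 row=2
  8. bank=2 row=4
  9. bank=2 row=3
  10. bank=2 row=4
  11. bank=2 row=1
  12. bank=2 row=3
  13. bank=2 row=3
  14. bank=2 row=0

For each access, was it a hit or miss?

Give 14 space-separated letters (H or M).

Acc 1: bank0 row1 -> MISS (open row1); precharges=0
Acc 2: bank2 row3 -> MISS (open row3); precharges=0
Acc 3: bank1 row1 -> MISS (open row1); precharges=0
Acc 4: bank2 row4 -> MISS (open row4); precharges=1
Acc 5: bank2 row2 -> MISS (open row2); precharges=2
Acc 6: bank0 row3 -> MISS (open row3); precharges=3
Acc 7: bank2 row2 -> HIT
Acc 8: bank2 row4 -> MISS (open row4); precharges=4
Acc 9: bank2 row3 -> MISS (open row3); precharges=5
Acc 10: bank2 row4 -> MISS (open row4); precharges=6
Acc 11: bank2 row1 -> MISS (open row1); precharges=7
Acc 12: bank2 row3 -> MISS (open row3); precharges=8
Acc 13: bank2 row3 -> HIT
Acc 14: bank2 row0 -> MISS (open row0); precharges=9

Answer: M M M M M M H M M M M M H M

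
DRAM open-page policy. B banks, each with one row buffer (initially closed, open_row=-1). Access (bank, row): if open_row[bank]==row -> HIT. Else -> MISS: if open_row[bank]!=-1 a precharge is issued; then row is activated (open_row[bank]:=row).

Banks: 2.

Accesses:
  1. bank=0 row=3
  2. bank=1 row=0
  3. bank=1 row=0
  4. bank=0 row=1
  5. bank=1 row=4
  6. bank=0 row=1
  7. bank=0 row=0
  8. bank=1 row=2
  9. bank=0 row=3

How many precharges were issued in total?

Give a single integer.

Acc 1: bank0 row3 -> MISS (open row3); precharges=0
Acc 2: bank1 row0 -> MISS (open row0); precharges=0
Acc 3: bank1 row0 -> HIT
Acc 4: bank0 row1 -> MISS (open row1); precharges=1
Acc 5: bank1 row4 -> MISS (open row4); precharges=2
Acc 6: bank0 row1 -> HIT
Acc 7: bank0 row0 -> MISS (open row0); precharges=3
Acc 8: bank1 row2 -> MISS (open row2); precharges=4
Acc 9: bank0 row3 -> MISS (open row3); precharges=5

Answer: 5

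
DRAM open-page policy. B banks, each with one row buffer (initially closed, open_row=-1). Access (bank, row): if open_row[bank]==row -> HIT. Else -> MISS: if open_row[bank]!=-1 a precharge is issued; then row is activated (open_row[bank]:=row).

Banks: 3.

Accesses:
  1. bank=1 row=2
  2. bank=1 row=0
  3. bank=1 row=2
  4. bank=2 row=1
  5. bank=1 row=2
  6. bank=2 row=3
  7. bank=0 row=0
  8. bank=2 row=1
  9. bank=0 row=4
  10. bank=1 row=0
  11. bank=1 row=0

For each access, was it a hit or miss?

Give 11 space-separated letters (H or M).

Acc 1: bank1 row2 -> MISS (open row2); precharges=0
Acc 2: bank1 row0 -> MISS (open row0); precharges=1
Acc 3: bank1 row2 -> MISS (open row2); precharges=2
Acc 4: bank2 row1 -> MISS (open row1); precharges=2
Acc 5: bank1 row2 -> HIT
Acc 6: bank2 row3 -> MISS (open row3); precharges=3
Acc 7: bank0 row0 -> MISS (open row0); precharges=3
Acc 8: bank2 row1 -> MISS (open row1); precharges=4
Acc 9: bank0 row4 -> MISS (open row4); precharges=5
Acc 10: bank1 row0 -> MISS (open row0); precharges=6
Acc 11: bank1 row0 -> HIT

Answer: M M M M H M M M M M H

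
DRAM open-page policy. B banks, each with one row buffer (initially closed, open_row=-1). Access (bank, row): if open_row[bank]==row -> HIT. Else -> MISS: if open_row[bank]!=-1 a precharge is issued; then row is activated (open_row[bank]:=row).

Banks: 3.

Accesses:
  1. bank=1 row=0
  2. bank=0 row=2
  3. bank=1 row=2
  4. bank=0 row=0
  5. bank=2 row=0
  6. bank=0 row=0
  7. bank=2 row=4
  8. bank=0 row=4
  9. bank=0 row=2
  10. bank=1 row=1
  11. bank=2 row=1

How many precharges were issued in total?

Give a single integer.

Answer: 7

Derivation:
Acc 1: bank1 row0 -> MISS (open row0); precharges=0
Acc 2: bank0 row2 -> MISS (open row2); precharges=0
Acc 3: bank1 row2 -> MISS (open row2); precharges=1
Acc 4: bank0 row0 -> MISS (open row0); precharges=2
Acc 5: bank2 row0 -> MISS (open row0); precharges=2
Acc 6: bank0 row0 -> HIT
Acc 7: bank2 row4 -> MISS (open row4); precharges=3
Acc 8: bank0 row4 -> MISS (open row4); precharges=4
Acc 9: bank0 row2 -> MISS (open row2); precharges=5
Acc 10: bank1 row1 -> MISS (open row1); precharges=6
Acc 11: bank2 row1 -> MISS (open row1); precharges=7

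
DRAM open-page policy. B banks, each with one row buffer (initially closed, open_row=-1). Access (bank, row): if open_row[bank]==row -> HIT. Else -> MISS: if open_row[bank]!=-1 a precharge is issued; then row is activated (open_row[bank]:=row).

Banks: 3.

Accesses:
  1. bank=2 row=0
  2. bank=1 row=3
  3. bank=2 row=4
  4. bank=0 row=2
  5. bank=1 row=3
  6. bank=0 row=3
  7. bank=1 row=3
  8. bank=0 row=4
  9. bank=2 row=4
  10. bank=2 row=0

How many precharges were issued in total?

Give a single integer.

Acc 1: bank2 row0 -> MISS (open row0); precharges=0
Acc 2: bank1 row3 -> MISS (open row3); precharges=0
Acc 3: bank2 row4 -> MISS (open row4); precharges=1
Acc 4: bank0 row2 -> MISS (open row2); precharges=1
Acc 5: bank1 row3 -> HIT
Acc 6: bank0 row3 -> MISS (open row3); precharges=2
Acc 7: bank1 row3 -> HIT
Acc 8: bank0 row4 -> MISS (open row4); precharges=3
Acc 9: bank2 row4 -> HIT
Acc 10: bank2 row0 -> MISS (open row0); precharges=4

Answer: 4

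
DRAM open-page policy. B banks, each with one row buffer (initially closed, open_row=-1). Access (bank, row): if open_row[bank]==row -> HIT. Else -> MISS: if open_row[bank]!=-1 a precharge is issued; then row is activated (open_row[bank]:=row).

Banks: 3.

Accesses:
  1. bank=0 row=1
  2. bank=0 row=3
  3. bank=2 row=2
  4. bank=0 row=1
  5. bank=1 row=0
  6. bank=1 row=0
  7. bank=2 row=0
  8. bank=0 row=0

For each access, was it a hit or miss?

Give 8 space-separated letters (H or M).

Acc 1: bank0 row1 -> MISS (open row1); precharges=0
Acc 2: bank0 row3 -> MISS (open row3); precharges=1
Acc 3: bank2 row2 -> MISS (open row2); precharges=1
Acc 4: bank0 row1 -> MISS (open row1); precharges=2
Acc 5: bank1 row0 -> MISS (open row0); precharges=2
Acc 6: bank1 row0 -> HIT
Acc 7: bank2 row0 -> MISS (open row0); precharges=3
Acc 8: bank0 row0 -> MISS (open row0); precharges=4

Answer: M M M M M H M M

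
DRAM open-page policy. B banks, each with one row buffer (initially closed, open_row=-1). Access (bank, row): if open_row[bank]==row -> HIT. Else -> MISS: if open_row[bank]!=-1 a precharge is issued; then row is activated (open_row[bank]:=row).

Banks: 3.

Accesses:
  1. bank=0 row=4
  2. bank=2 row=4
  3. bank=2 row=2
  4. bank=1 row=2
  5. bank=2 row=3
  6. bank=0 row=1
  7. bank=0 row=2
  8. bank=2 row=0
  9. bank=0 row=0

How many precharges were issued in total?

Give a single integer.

Acc 1: bank0 row4 -> MISS (open row4); precharges=0
Acc 2: bank2 row4 -> MISS (open row4); precharges=0
Acc 3: bank2 row2 -> MISS (open row2); precharges=1
Acc 4: bank1 row2 -> MISS (open row2); precharges=1
Acc 5: bank2 row3 -> MISS (open row3); precharges=2
Acc 6: bank0 row1 -> MISS (open row1); precharges=3
Acc 7: bank0 row2 -> MISS (open row2); precharges=4
Acc 8: bank2 row0 -> MISS (open row0); precharges=5
Acc 9: bank0 row0 -> MISS (open row0); precharges=6

Answer: 6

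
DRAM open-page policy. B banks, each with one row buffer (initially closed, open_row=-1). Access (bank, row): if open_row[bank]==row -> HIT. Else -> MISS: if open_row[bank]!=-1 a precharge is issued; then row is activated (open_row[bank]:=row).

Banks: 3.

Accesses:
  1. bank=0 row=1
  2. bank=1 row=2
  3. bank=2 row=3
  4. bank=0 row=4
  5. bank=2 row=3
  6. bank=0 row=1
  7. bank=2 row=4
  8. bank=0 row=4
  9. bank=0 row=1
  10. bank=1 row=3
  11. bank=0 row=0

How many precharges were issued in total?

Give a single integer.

Answer: 7

Derivation:
Acc 1: bank0 row1 -> MISS (open row1); precharges=0
Acc 2: bank1 row2 -> MISS (open row2); precharges=0
Acc 3: bank2 row3 -> MISS (open row3); precharges=0
Acc 4: bank0 row4 -> MISS (open row4); precharges=1
Acc 5: bank2 row3 -> HIT
Acc 6: bank0 row1 -> MISS (open row1); precharges=2
Acc 7: bank2 row4 -> MISS (open row4); precharges=3
Acc 8: bank0 row4 -> MISS (open row4); precharges=4
Acc 9: bank0 row1 -> MISS (open row1); precharges=5
Acc 10: bank1 row3 -> MISS (open row3); precharges=6
Acc 11: bank0 row0 -> MISS (open row0); precharges=7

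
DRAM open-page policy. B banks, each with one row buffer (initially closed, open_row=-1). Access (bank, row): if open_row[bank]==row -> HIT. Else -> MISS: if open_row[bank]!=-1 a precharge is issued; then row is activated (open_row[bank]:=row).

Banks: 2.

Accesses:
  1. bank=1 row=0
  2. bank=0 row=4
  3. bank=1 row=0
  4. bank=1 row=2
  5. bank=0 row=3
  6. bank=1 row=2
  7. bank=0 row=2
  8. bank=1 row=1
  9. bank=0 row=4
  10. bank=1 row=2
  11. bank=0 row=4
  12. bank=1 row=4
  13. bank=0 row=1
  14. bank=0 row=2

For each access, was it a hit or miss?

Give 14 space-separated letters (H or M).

Answer: M M H M M H M M M M H M M M

Derivation:
Acc 1: bank1 row0 -> MISS (open row0); precharges=0
Acc 2: bank0 row4 -> MISS (open row4); precharges=0
Acc 3: bank1 row0 -> HIT
Acc 4: bank1 row2 -> MISS (open row2); precharges=1
Acc 5: bank0 row3 -> MISS (open row3); precharges=2
Acc 6: bank1 row2 -> HIT
Acc 7: bank0 row2 -> MISS (open row2); precharges=3
Acc 8: bank1 row1 -> MISS (open row1); precharges=4
Acc 9: bank0 row4 -> MISS (open row4); precharges=5
Acc 10: bank1 row2 -> MISS (open row2); precharges=6
Acc 11: bank0 row4 -> HIT
Acc 12: bank1 row4 -> MISS (open row4); precharges=7
Acc 13: bank0 row1 -> MISS (open row1); precharges=8
Acc 14: bank0 row2 -> MISS (open row2); precharges=9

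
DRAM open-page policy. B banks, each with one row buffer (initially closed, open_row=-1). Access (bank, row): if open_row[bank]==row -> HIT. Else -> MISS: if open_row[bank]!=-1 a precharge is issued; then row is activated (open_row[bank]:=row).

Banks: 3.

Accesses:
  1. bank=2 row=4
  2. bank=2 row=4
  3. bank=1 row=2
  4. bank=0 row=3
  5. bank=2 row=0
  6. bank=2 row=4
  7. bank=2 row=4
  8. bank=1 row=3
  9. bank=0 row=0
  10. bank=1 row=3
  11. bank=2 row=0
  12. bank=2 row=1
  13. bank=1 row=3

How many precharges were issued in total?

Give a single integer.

Acc 1: bank2 row4 -> MISS (open row4); precharges=0
Acc 2: bank2 row4 -> HIT
Acc 3: bank1 row2 -> MISS (open row2); precharges=0
Acc 4: bank0 row3 -> MISS (open row3); precharges=0
Acc 5: bank2 row0 -> MISS (open row0); precharges=1
Acc 6: bank2 row4 -> MISS (open row4); precharges=2
Acc 7: bank2 row4 -> HIT
Acc 8: bank1 row3 -> MISS (open row3); precharges=3
Acc 9: bank0 row0 -> MISS (open row0); precharges=4
Acc 10: bank1 row3 -> HIT
Acc 11: bank2 row0 -> MISS (open row0); precharges=5
Acc 12: bank2 row1 -> MISS (open row1); precharges=6
Acc 13: bank1 row3 -> HIT

Answer: 6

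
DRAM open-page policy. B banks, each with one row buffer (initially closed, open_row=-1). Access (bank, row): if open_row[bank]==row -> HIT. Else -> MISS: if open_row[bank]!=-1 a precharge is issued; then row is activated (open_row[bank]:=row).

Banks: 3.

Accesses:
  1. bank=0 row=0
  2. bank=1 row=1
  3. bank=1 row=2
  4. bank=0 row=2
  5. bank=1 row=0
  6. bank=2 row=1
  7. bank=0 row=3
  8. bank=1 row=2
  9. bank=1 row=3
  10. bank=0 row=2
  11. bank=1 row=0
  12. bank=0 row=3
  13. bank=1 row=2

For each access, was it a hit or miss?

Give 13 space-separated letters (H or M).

Acc 1: bank0 row0 -> MISS (open row0); precharges=0
Acc 2: bank1 row1 -> MISS (open row1); precharges=0
Acc 3: bank1 row2 -> MISS (open row2); precharges=1
Acc 4: bank0 row2 -> MISS (open row2); precharges=2
Acc 5: bank1 row0 -> MISS (open row0); precharges=3
Acc 6: bank2 row1 -> MISS (open row1); precharges=3
Acc 7: bank0 row3 -> MISS (open row3); precharges=4
Acc 8: bank1 row2 -> MISS (open row2); precharges=5
Acc 9: bank1 row3 -> MISS (open row3); precharges=6
Acc 10: bank0 row2 -> MISS (open row2); precharges=7
Acc 11: bank1 row0 -> MISS (open row0); precharges=8
Acc 12: bank0 row3 -> MISS (open row3); precharges=9
Acc 13: bank1 row2 -> MISS (open row2); precharges=10

Answer: M M M M M M M M M M M M M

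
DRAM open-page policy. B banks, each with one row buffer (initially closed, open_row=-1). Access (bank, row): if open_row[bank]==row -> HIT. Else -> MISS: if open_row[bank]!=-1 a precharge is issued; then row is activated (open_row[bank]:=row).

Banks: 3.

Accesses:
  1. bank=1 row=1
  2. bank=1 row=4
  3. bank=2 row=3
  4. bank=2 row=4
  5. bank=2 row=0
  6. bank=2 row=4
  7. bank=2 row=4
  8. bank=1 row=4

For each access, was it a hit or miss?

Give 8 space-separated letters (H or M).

Acc 1: bank1 row1 -> MISS (open row1); precharges=0
Acc 2: bank1 row4 -> MISS (open row4); precharges=1
Acc 3: bank2 row3 -> MISS (open row3); precharges=1
Acc 4: bank2 row4 -> MISS (open row4); precharges=2
Acc 5: bank2 row0 -> MISS (open row0); precharges=3
Acc 6: bank2 row4 -> MISS (open row4); precharges=4
Acc 7: bank2 row4 -> HIT
Acc 8: bank1 row4 -> HIT

Answer: M M M M M M H H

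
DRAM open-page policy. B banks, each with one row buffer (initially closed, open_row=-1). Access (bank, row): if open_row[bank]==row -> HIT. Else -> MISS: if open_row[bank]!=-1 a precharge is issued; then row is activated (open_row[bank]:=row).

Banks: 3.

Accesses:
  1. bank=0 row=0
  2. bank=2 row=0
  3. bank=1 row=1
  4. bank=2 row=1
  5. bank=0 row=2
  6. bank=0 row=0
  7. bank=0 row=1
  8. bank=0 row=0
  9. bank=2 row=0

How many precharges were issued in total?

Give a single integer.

Answer: 6

Derivation:
Acc 1: bank0 row0 -> MISS (open row0); precharges=0
Acc 2: bank2 row0 -> MISS (open row0); precharges=0
Acc 3: bank1 row1 -> MISS (open row1); precharges=0
Acc 4: bank2 row1 -> MISS (open row1); precharges=1
Acc 5: bank0 row2 -> MISS (open row2); precharges=2
Acc 6: bank0 row0 -> MISS (open row0); precharges=3
Acc 7: bank0 row1 -> MISS (open row1); precharges=4
Acc 8: bank0 row0 -> MISS (open row0); precharges=5
Acc 9: bank2 row0 -> MISS (open row0); precharges=6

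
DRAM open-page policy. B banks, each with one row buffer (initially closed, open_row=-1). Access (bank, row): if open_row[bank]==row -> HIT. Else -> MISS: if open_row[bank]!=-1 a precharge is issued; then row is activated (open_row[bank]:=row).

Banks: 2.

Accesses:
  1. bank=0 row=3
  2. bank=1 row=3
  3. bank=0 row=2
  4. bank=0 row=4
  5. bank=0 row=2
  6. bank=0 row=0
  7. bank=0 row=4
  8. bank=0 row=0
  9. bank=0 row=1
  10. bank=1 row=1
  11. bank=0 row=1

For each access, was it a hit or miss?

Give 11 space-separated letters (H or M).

Answer: M M M M M M M M M M H

Derivation:
Acc 1: bank0 row3 -> MISS (open row3); precharges=0
Acc 2: bank1 row3 -> MISS (open row3); precharges=0
Acc 3: bank0 row2 -> MISS (open row2); precharges=1
Acc 4: bank0 row4 -> MISS (open row4); precharges=2
Acc 5: bank0 row2 -> MISS (open row2); precharges=3
Acc 6: bank0 row0 -> MISS (open row0); precharges=4
Acc 7: bank0 row4 -> MISS (open row4); precharges=5
Acc 8: bank0 row0 -> MISS (open row0); precharges=6
Acc 9: bank0 row1 -> MISS (open row1); precharges=7
Acc 10: bank1 row1 -> MISS (open row1); precharges=8
Acc 11: bank0 row1 -> HIT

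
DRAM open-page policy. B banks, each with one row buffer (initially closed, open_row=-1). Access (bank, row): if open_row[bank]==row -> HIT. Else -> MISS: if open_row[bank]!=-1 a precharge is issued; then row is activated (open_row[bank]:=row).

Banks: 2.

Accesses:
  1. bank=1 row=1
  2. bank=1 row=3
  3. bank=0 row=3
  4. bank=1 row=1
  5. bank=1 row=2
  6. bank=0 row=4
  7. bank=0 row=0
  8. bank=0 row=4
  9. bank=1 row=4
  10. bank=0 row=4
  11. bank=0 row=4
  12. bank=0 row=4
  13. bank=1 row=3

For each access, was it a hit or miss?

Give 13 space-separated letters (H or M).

Acc 1: bank1 row1 -> MISS (open row1); precharges=0
Acc 2: bank1 row3 -> MISS (open row3); precharges=1
Acc 3: bank0 row3 -> MISS (open row3); precharges=1
Acc 4: bank1 row1 -> MISS (open row1); precharges=2
Acc 5: bank1 row2 -> MISS (open row2); precharges=3
Acc 6: bank0 row4 -> MISS (open row4); precharges=4
Acc 7: bank0 row0 -> MISS (open row0); precharges=5
Acc 8: bank0 row4 -> MISS (open row4); precharges=6
Acc 9: bank1 row4 -> MISS (open row4); precharges=7
Acc 10: bank0 row4 -> HIT
Acc 11: bank0 row4 -> HIT
Acc 12: bank0 row4 -> HIT
Acc 13: bank1 row3 -> MISS (open row3); precharges=8

Answer: M M M M M M M M M H H H M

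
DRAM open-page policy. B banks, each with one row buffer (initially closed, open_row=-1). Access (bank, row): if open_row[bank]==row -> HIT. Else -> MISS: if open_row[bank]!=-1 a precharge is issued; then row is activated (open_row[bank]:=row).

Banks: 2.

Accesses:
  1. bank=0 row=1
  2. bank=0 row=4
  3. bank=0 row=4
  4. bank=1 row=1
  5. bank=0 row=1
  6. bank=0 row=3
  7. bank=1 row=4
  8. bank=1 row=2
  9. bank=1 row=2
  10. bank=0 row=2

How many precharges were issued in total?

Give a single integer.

Acc 1: bank0 row1 -> MISS (open row1); precharges=0
Acc 2: bank0 row4 -> MISS (open row4); precharges=1
Acc 3: bank0 row4 -> HIT
Acc 4: bank1 row1 -> MISS (open row1); precharges=1
Acc 5: bank0 row1 -> MISS (open row1); precharges=2
Acc 6: bank0 row3 -> MISS (open row3); precharges=3
Acc 7: bank1 row4 -> MISS (open row4); precharges=4
Acc 8: bank1 row2 -> MISS (open row2); precharges=5
Acc 9: bank1 row2 -> HIT
Acc 10: bank0 row2 -> MISS (open row2); precharges=6

Answer: 6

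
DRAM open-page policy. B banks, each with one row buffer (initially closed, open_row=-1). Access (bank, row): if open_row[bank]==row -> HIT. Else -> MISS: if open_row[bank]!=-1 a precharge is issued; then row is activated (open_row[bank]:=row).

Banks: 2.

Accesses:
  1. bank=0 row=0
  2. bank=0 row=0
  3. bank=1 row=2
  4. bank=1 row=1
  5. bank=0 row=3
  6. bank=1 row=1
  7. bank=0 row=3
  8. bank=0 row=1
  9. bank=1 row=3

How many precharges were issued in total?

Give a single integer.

Answer: 4

Derivation:
Acc 1: bank0 row0 -> MISS (open row0); precharges=0
Acc 2: bank0 row0 -> HIT
Acc 3: bank1 row2 -> MISS (open row2); precharges=0
Acc 4: bank1 row1 -> MISS (open row1); precharges=1
Acc 5: bank0 row3 -> MISS (open row3); precharges=2
Acc 6: bank1 row1 -> HIT
Acc 7: bank0 row3 -> HIT
Acc 8: bank0 row1 -> MISS (open row1); precharges=3
Acc 9: bank1 row3 -> MISS (open row3); precharges=4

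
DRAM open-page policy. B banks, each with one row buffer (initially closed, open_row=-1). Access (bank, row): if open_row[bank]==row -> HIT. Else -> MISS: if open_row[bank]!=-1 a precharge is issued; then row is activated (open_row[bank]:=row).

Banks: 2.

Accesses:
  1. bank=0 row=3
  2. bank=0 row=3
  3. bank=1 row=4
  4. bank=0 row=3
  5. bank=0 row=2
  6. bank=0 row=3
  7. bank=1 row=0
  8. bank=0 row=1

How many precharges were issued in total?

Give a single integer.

Answer: 4

Derivation:
Acc 1: bank0 row3 -> MISS (open row3); precharges=0
Acc 2: bank0 row3 -> HIT
Acc 3: bank1 row4 -> MISS (open row4); precharges=0
Acc 4: bank0 row3 -> HIT
Acc 5: bank0 row2 -> MISS (open row2); precharges=1
Acc 6: bank0 row3 -> MISS (open row3); precharges=2
Acc 7: bank1 row0 -> MISS (open row0); precharges=3
Acc 8: bank0 row1 -> MISS (open row1); precharges=4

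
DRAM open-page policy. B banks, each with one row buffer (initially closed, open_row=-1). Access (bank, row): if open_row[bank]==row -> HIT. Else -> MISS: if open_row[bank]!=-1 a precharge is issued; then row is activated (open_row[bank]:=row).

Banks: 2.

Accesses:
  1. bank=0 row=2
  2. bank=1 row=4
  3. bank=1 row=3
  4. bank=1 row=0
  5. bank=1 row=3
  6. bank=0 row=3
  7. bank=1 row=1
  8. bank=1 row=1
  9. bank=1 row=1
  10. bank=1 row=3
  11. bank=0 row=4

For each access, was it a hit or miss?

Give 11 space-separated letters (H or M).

Answer: M M M M M M M H H M M

Derivation:
Acc 1: bank0 row2 -> MISS (open row2); precharges=0
Acc 2: bank1 row4 -> MISS (open row4); precharges=0
Acc 3: bank1 row3 -> MISS (open row3); precharges=1
Acc 4: bank1 row0 -> MISS (open row0); precharges=2
Acc 5: bank1 row3 -> MISS (open row3); precharges=3
Acc 6: bank0 row3 -> MISS (open row3); precharges=4
Acc 7: bank1 row1 -> MISS (open row1); precharges=5
Acc 8: bank1 row1 -> HIT
Acc 9: bank1 row1 -> HIT
Acc 10: bank1 row3 -> MISS (open row3); precharges=6
Acc 11: bank0 row4 -> MISS (open row4); precharges=7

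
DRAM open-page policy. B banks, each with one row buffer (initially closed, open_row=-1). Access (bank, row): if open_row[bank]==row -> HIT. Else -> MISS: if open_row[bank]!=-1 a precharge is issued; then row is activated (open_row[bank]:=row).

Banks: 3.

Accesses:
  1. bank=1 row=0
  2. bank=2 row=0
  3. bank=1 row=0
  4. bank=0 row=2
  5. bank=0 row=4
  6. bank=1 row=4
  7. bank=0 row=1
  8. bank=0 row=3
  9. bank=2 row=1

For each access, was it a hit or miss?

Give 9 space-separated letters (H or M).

Acc 1: bank1 row0 -> MISS (open row0); precharges=0
Acc 2: bank2 row0 -> MISS (open row0); precharges=0
Acc 3: bank1 row0 -> HIT
Acc 4: bank0 row2 -> MISS (open row2); precharges=0
Acc 5: bank0 row4 -> MISS (open row4); precharges=1
Acc 6: bank1 row4 -> MISS (open row4); precharges=2
Acc 7: bank0 row1 -> MISS (open row1); precharges=3
Acc 8: bank0 row3 -> MISS (open row3); precharges=4
Acc 9: bank2 row1 -> MISS (open row1); precharges=5

Answer: M M H M M M M M M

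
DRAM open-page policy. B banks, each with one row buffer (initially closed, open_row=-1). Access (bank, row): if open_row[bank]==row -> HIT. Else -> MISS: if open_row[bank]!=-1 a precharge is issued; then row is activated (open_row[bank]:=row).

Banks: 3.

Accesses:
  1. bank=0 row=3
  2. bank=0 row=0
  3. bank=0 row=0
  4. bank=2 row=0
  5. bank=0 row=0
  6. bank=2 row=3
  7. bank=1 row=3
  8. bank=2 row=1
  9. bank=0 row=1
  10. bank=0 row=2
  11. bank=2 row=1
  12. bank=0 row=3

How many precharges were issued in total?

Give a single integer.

Answer: 6

Derivation:
Acc 1: bank0 row3 -> MISS (open row3); precharges=0
Acc 2: bank0 row0 -> MISS (open row0); precharges=1
Acc 3: bank0 row0 -> HIT
Acc 4: bank2 row0 -> MISS (open row0); precharges=1
Acc 5: bank0 row0 -> HIT
Acc 6: bank2 row3 -> MISS (open row3); precharges=2
Acc 7: bank1 row3 -> MISS (open row3); precharges=2
Acc 8: bank2 row1 -> MISS (open row1); precharges=3
Acc 9: bank0 row1 -> MISS (open row1); precharges=4
Acc 10: bank0 row2 -> MISS (open row2); precharges=5
Acc 11: bank2 row1 -> HIT
Acc 12: bank0 row3 -> MISS (open row3); precharges=6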